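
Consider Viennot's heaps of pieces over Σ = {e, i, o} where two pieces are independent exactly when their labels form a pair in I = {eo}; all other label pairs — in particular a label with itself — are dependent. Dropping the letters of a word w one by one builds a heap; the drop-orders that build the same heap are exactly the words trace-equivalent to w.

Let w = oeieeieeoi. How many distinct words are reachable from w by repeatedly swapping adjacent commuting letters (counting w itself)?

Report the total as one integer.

#0=o has no predecessor
#1=e has no predecessor
#2=i depends on [0:o, 1:e]
#3=e depends on [2:i]
#4=e depends on [3:e]
#5=i depends on [4:e]
#6=e depends on [5:i]
#7=e depends on [6:e]
#8=o depends on [5:i]
#9=i depends on [7:e, 8:o]
sources: [0:o, 1:e]
N(rest) = Σ N(rest − s) over sources s of rest; N(one piece) = 1:
  size 1 → [9]=1
  size 2 → [7,9]=1  [8,9]=1
  size 3 → [6,7,9]=1  [7,8,9]=2
  size 4 → [6,7,8,9]=3
  size 5 → [5,6,7,8,9]=3
  size 6 → [4,5,6,7,8,9]=3
  size 7 → [3,4,5,6,7,8,9]=3
  size 8 → [2,3,4,5,6,7,8,9]=3
  first=0(o) contributes 3
  first=1(e) contributes 3
|[w]| = 6

6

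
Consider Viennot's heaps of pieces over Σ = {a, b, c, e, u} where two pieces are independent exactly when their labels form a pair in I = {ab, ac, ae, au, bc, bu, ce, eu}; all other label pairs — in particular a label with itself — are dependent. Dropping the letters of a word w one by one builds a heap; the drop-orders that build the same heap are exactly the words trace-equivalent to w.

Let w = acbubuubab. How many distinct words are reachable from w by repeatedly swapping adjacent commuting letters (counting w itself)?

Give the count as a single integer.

0(a) covers ∅
1(c) covers ∅
2(b) covers ∅
3(u) covers 1:c
4(b) covers 2:b
5(u) covers 3:u
6(u) covers 5:u
7(b) covers 4:b
8(a) covers 0:a
9(b) covers 7:b
floor of heap: 0:a, 1:c, 2:b
completions by unplaced set U, small U first (add the entries for U minus each lowest piece of U):
  |U|=1: {6}:1  {8}:1  {9}:1
  |U|=2: {0,8}:1  {5,6}:1  {6,8}:2  {6,9}:2  {7,9}:1  {8,9}:2
  |U|=3: {0,6,8}:3  {0,8,9}:3  {3,5,6}:1  {4,7,9}:1  {5,6,8}:3  {5,6,9}:3  {6,7,9}:3  {6,8,9}:6  {7,8,9}:3
  |U|=4: {0,5,6,8}:6  {0,6,8,9}:12  {0,7,8,9}:6  {1,3,5,6}:1  {2,4,7,9}:1  {3,5,6,8}:4  {3,5,6,9}:4  {4,6,7,9}:4  {4,7,8,9}:4  {5,6,7,9}:6  {5,6,8,9}:12  {6,7,8,9}:12
  |U|=5: {0,3,5,6,8}:10  {0,4,7,8,9}:10  {0,5,6,8,9}:30  {0,6,7,8,9}:30  {1,3,5,6,8}:5  {1,3,5,6,9}:5  {2,4,6,7,9}:5  {2,4,7,8,9}:5  {3,5,6,7,9}:10  {3,5,6,8,9}:20  {4,5,6,7,9}:10  {4,6,7,8,9}:20  {5,6,7,8,9}:30
  |U|=6: {0,1,3,5,6,8}:15  {0,2,4,7,8,9}:15  {0,3,5,6,8,9}:60  {0,4,6,7,8,9}:60  {0,5,6,7,8,9}:90  {1,3,5,6,7,9}:15  {1,3,5,6,8,9}:30  {2,4,5,6,7,9}:15  {2,4,6,7,8,9}:30  {3,4,5,6,7,9}:20  {3,5,6,7,8,9}:60  {4,5,6,7,8,9}:60
  |U|=7: {0,1,3,5,6,8,9}:105  {0,2,4,6,7,8,9}:105  {0,3,5,6,7,8,9}:210  {0,4,5,6,7,8,9}:210  {1,3,4,5,6,7,9}:35  {1,3,5,6,7,8,9}:105  {2,3,4,5,6,7,9}:35  {2,4,5,6,7,8,9}:105  {3,4,5,6,7,8,9}:140
  |U|=8: {0,1,3,5,6,7,8,9}:420  {0,2,4,5,6,7,8,9}:420  {0,3,4,5,6,7,8,9}:560  {1,2,3,4,5,6,7,9}:70  {1,3,4,5,6,7,8,9}:280  {2,3,4,5,6,7,8,9}:280
  start at 0(a): 630
  start at 1(c): 1260
  start at 2(b): 1260
sum over floor = 3150

3150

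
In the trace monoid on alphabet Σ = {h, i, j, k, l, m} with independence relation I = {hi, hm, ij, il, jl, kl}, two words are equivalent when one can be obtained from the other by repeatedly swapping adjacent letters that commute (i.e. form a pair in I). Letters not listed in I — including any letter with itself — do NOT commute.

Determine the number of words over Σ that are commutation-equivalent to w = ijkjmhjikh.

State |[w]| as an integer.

10

#0=i has no predecessor
#1=j has no predecessor
#2=k depends on [0:i, 1:j]
#3=j depends on [2:k]
#4=m depends on [3:j]
#5=h depends on [3:j]
#6=j depends on [4:m, 5:h]
#7=i depends on [4:m]
#8=k depends on [6:j, 7:i]
#9=h depends on [8:k]
sources: [0:i, 1:j]
N(rest) = Σ N(rest − s) over sources s of rest; N(one piece) = 1:
  size 1 → [9]=1
  size 2 → [8,9]=1
  size 3 → [6,8,9]=1  [7,8,9]=1
  size 4 → [5,6,8,9]=1  [6,7,8,9]=2
  size 5 → [4,6,7,8,9]=2  [5,6,7,8,9]=3
  size 6 → [4,5,6,7,8,9]=5
  size 7 → [3,4,5,6,7,8,9]=5
  size 8 → [2,3,4,5,6,7,8,9]=5
  first=0(i) contributes 5
  first=1(j) contributes 5
|[w]| = 10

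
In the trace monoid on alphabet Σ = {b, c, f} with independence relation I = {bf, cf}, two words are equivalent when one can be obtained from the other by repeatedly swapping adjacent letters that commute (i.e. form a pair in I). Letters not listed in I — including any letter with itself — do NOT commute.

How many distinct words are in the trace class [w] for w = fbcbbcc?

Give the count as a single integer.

7

#0=f has no predecessor
#1=b has no predecessor
#2=c depends on [1:b]
#3=b depends on [2:c]
#4=b depends on [3:b]
#5=c depends on [4:b]
#6=c depends on [5:c]
sources: [0:f, 1:b]
N(rest) = Σ N(rest − s) over sources s of rest; N(one piece) = 1:
  size 1 → [0]=1  [6]=1
  size 2 → [0,6]=2  [5,6]=1
  size 3 → [0,5,6]=3  [4,5,6]=1
  size 4 → [0,4,5,6]=4  [3,4,5,6]=1
  size 5 → [0,3,4,5,6]=5  [2,3,4,5,6]=1
  first=0(f) contributes 1
  first=1(b) contributes 6
|[w]| = 7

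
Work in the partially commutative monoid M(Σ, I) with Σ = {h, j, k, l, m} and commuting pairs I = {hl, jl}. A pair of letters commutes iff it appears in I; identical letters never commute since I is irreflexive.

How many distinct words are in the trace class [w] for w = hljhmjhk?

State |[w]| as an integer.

4

#0=h has no predecessor
#1=l has no predecessor
#2=j depends on [0:h]
#3=h depends on [2:j]
#4=m depends on [1:l, 3:h]
#5=j depends on [4:m]
#6=h depends on [5:j]
#7=k depends on [6:h]
sources: [0:h, 1:l]
N(rest) = Σ N(rest − s) over sources s of rest; N(one piece) = 1:
  size 1 → [7]=1
  size 2 → [6,7]=1
  size 3 → [5,6,7]=1
  size 4 → [4,5,6,7]=1
  size 5 → [1,4,5,6,7]=1  [3,4,5,6,7]=1
  size 6 → [1,3,4,5,6,7]=2  [2,3,4,5,6,7]=1
  first=0(h) contributes 3
  first=1(l) contributes 1
|[w]| = 4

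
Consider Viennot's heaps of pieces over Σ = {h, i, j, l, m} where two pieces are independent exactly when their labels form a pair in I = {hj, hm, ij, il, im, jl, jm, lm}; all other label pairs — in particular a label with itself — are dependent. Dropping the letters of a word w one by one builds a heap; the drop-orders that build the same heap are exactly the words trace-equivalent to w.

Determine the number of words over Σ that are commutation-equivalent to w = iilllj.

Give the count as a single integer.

60

piece 0:i — minimal
piece 1:i rests on {0:i}
piece 2:l — minimal
piece 3:l rests on {2:l}
piece 4:l rests on {3:l}
piece 5:j — minimal
minimal pieces: {0:i, 2:l, 5:j}
ways to finish when only these pieces remain (= sum over removing one remaining piece with nothing left below it):
  1 left: {1}→1  {4}→1  {5}→1
  2 left: {0,1}→1  {1,4}→2  {1,5}→2  {3,4}→1  {4,5}→2
  3 left: {0,1,4}→3  {0,1,5}→3  {1,3,4}→3  {1,4,5}→6  {2,3,4}→1  {3,4,5}→3
  4 left: {0,1,3,4}→6  {0,1,4,5}→12  {1,2,3,4}→4  {1,3,4,5}→12  {2,3,4,5}→4
  placing 0:i first → 20 extensions
  placing 2:l first → 30 extensions
  placing 5:j first → 10 extensions
total linear extensions = 60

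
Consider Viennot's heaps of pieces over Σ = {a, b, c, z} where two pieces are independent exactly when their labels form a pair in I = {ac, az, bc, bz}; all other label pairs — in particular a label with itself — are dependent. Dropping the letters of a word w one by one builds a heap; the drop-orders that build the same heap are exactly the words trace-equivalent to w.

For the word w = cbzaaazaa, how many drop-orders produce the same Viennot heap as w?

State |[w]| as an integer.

84

#0=c has no predecessor
#1=b has no predecessor
#2=z depends on [0:c]
#3=a depends on [1:b]
#4=a depends on [3:a]
#5=a depends on [4:a]
#6=z depends on [2:z]
#7=a depends on [5:a]
#8=a depends on [7:a]
sources: [0:c, 1:b]
N(rest) = Σ N(rest − s) over sources s of rest; N(one piece) = 1:
  size 1 → [6]=1  [8]=1
  size 2 → [2,6]=1  [6,8]=2  [7,8]=1
  size 3 → [0,2,6]=1  [2,6,8]=3  [5,7,8]=1  [6,7,8]=3
  size 4 → [0,2,6,8]=4  [2,6,7,8]=6  [4,5,7,8]=1  [5,6,7,8]=4
  size 5 → [0,2,6,7,8]=10  [2,5,6,7,8]=10  [3,4,5,7,8]=1  [4,5,6,7,8]=5
  size 6 → [0,2,5,6,7,8]=20  [1,3,4,5,7,8]=1  [2,4,5,6,7,8]=15  [3,4,5,6,7,8]=6
  size 7 → [0,2,4,5,6,7,8]=35  [1,3,4,5,6,7,8]=7  [2,3,4,5,6,7,8]=21
  first=0(c) contributes 28
  first=1(b) contributes 56
|[w]| = 84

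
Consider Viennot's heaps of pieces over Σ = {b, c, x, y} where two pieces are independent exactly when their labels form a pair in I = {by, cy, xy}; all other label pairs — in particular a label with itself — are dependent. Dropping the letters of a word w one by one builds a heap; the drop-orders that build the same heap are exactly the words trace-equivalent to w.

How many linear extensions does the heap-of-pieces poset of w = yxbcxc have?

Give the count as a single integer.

6

piece 0:y — minimal
piece 1:x — minimal
piece 2:b rests on {1:x}
piece 3:c rests on {2:b}
piece 4:x rests on {3:c}
piece 5:c rests on {4:x}
minimal pieces: {0:y, 1:x}
ways to finish when only these pieces remain (= sum over removing one remaining piece with nothing left below it):
  1 left: {0}→1  {5}→1
  2 left: {0,5}→2  {4,5}→1
  3 left: {0,4,5}→3  {3,4,5}→1
  4 left: {0,3,4,5}→4  {2,3,4,5}→1
  placing 0:y first → 1 extensions
  placing 1:x first → 5 extensions
total linear extensions = 6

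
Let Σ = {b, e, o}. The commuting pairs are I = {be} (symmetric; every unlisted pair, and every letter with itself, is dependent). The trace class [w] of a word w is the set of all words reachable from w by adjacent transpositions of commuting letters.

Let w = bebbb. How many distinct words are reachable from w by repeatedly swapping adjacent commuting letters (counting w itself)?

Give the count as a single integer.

#0=b has no predecessor
#1=e has no predecessor
#2=b depends on [0:b]
#3=b depends on [2:b]
#4=b depends on [3:b]
sources: [0:b, 1:e]
N(rest) = Σ N(rest − s) over sources s of rest; N(one piece) = 1:
  size 1 → [1]=1  [4]=1
  size 2 → [1,4]=2  [3,4]=1
  size 3 → [1,3,4]=3  [2,3,4]=1
  first=0(b) contributes 4
  first=1(e) contributes 1
|[w]| = 5

5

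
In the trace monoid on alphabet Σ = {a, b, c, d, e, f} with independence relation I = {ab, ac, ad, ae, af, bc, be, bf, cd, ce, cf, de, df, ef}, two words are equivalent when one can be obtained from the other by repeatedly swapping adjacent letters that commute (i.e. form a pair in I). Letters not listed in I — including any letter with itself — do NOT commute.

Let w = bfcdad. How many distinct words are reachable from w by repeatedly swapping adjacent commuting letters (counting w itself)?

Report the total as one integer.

120

#0=b has no predecessor
#1=f has no predecessor
#2=c has no predecessor
#3=d depends on [0:b]
#4=a has no predecessor
#5=d depends on [3:d]
sources: [0:b, 1:f, 2:c, 4:a]
N(rest) = Σ N(rest − s) over sources s of rest; N(one piece) = 1:
  size 1 → [1]=1  [2]=1  [4]=1  [5]=1
  size 2 → [1,2]=2  [1,4]=2  [1,5]=2  [2,4]=2  [2,5]=2  [3,5]=1  [4,5]=2
  size 3 → [0,3,5]=1  [1,2,4]=6  [1,2,5]=6  [1,3,5]=3  [1,4,5]=6  [2,3,5]=3  [2,4,5]=6  [3,4,5]=3
  size 4 → [0,1,3,5]=4  [0,2,3,5]=4  [0,3,4,5]=4  [1,2,3,5]=12  [1,2,4,5]=24  [1,3,4,5]=12  [2,3,4,5]=12
  first=0(b) contributes 60
  first=1(f) contributes 20
  first=2(c) contributes 20
  first=4(a) contributes 20
|[w]| = 120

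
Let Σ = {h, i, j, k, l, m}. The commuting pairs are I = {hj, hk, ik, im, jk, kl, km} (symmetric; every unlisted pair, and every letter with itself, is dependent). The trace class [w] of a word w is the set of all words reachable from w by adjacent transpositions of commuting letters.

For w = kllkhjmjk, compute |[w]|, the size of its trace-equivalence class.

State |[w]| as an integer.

168

piece 0:k — minimal
piece 1:l — minimal
piece 2:l rests on {1:l}
piece 3:k rests on {0:k}
piece 4:h rests on {2:l}
piece 5:j rests on {2:l}
piece 6:m rests on {4:h, 5:j}
piece 7:j rests on {6:m}
piece 8:k rests on {3:k}
minimal pieces: {0:k, 1:l}
ways to finish when only these pieces remain (= sum over removing one remaining piece with nothing left below it):
  1 left: {7}→1  {8}→1
  2 left: {3,8}→1  {6,7}→1  {7,8}→2
  3 left: {0,3,8}→1  {3,7,8}→3  {4,6,7}→1  {5,6,7}→1  {6,7,8}→3
  4 left: {0,3,7,8}→4  {3,6,7,8}→6  {4,5,6,7}→2  {4,6,7,8}→4  {5,6,7,8}→4
  5 left: {0,3,6,7,8}→10  {2,4,5,6,7}→2  {3,4,6,7,8}→10  {3,5,6,7,8}→10  {4,5,6,7,8}→10
  6 left: {0,3,4,6,7,8}→20  {0,3,5,6,7,8}→20  {1,2,4,5,6,7}→2  {2,4,5,6,7,8}→12  {3,4,5,6,7,8}→30
  7 left: {0,3,4,5,6,7,8}→70  {1,2,4,5,6,7,8}→14  {2,3,4,5,6,7,8}→42
  placing 0:k first → 56 extensions
  placing 1:l first → 112 extensions
total linear extensions = 168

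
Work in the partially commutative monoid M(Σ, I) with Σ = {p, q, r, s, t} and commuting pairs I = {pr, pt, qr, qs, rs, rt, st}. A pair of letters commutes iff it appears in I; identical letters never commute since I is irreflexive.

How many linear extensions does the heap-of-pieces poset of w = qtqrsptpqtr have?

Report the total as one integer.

piece 0:q — minimal
piece 1:t rests on {0:q}
piece 2:q rests on {1:t}
piece 3:r — minimal
piece 4:s — minimal
piece 5:p rests on {2:q, 4:s}
piece 6:t rests on {2:q}
piece 7:p rests on {5:p}
piece 8:q rests on {6:t, 7:p}
piece 9:t rests on {8:q}
piece 10:r rests on {3:r}
minimal pieces: {0:q, 3:r, 4:s}
ways to finish when only these pieces remain (= sum over removing one remaining piece with nothing left below it):
  1 left: {9}→1  {10}→1
  2 left: {3,10}→1  {8,9}→1  {9,10}→2
  3 left: {3,9,10}→3  {6,8,9}→1  {7,8,9}→1  {8,9,10}→3
  4 left: {3,8,9,10}→6  {5,7,8,9}→1  {6,7,8,9}→2  {6,8,9,10}→4  {7,8,9,10}→4
  5 left: {3,6,8,9,10}→10  {3,7,8,9,10}→10  {4,5,7,8,9}→1  {5,6,7,8,9}→3  {5,7,8,9,10}→5  {6,7,8,9,10}→10
  6 left: {2,5,6,7,8,9}→3  {3,5,7,8,9,10}→15  {3,6,7,8,9,10}→30  {4,5,6,7,8,9}→4  {4,5,7,8,9,10}→6  {5,6,7,8,9,10}→18
  7 left: {1,2,5,6,7,8,9}→3  {2,4,5,6,7,8,9}→7  {2,5,6,7,8,9,10}→21  {3,4,5,7,8,9,10}→21  {3,5,6,7,8,9,10}→63  {4,5,6,7,8,9,10}→28
  8 left: {0,1,2,5,6,7,8,9}→3  {1,2,4,5,6,7,8,9}→10  {1,2,5,6,7,8,9,10}→24  {2,3,5,6,7,8,9,10}→84  {2,4,5,6,7,8,9,10}→56  {3,4,5,6,7,8,9,10}→112
  9 left: {0,1,2,4,5,6,7,8,9}→13  {0,1,2,5,6,7,8,9,10}→27  {1,2,3,5,6,7,8,9,10}→108  {1,2,4,5,6,7,8,9,10}→90  {2,3,4,5,6,7,8,9,10}→252
  placing 0:q first → 450 extensions
  placing 3:r first → 130 extensions
  placing 4:s first → 135 extensions
total linear extensions = 715

715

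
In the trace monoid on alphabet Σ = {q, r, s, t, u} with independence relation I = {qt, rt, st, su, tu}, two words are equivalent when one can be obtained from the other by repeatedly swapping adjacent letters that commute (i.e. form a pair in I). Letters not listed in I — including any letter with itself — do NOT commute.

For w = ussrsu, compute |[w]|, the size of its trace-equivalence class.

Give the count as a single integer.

0(u) covers ∅
1(s) covers ∅
2(s) covers 1:s
3(r) covers 0:u, 2:s
4(s) covers 3:r
5(u) covers 3:r
floor of heap: 0:u, 1:s
completions by unplaced set U, small U first (add the entries for U minus each lowest piece of U):
  |U|=1: {4}:1  {5}:1
  |U|=2: {4,5}:2
  |U|=3: {3,4,5}:2
  |U|=4: {0,3,4,5}:2  {2,3,4,5}:2
  start at 0(u): 2
  start at 1(s): 4
sum over floor = 6

6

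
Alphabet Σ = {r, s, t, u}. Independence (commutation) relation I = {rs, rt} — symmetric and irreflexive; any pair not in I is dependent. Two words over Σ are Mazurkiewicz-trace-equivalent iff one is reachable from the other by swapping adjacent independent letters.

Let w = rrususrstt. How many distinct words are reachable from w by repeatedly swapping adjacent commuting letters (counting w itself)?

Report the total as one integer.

5

0(r) covers ∅
1(r) covers 0:r
2(u) covers 1:r
3(s) covers 2:u
4(u) covers 3:s
5(s) covers 4:u
6(r) covers 4:u
7(s) covers 5:s
8(t) covers 7:s
9(t) covers 8:t
floor of heap: 0:r
completions by unplaced set U, small U first (add the entries for U minus each lowest piece of U):
  |U|=1: {6}:1  {9}:1
  |U|=2: {6,9}:2  {8,9}:1
  |U|=3: {6,8,9}:3  {7,8,9}:1
  |U|=4: {5,7,8,9}:1  {6,7,8,9}:4
  |U|=5: {5,6,7,8,9}:5
  |U|=6: {4,5,6,7,8,9}:5
  |U|=7: {3,4,5,6,7,8,9}:5
  |U|=8: {2,3,4,5,6,7,8,9}:5
  start at 0(r): 5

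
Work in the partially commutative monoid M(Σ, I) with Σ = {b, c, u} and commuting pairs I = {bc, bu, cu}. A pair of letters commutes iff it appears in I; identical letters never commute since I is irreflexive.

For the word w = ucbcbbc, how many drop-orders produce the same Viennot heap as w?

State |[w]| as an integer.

#0=u has no predecessor
#1=c has no predecessor
#2=b has no predecessor
#3=c depends on [1:c]
#4=b depends on [2:b]
#5=b depends on [4:b]
#6=c depends on [3:c]
sources: [0:u, 1:c, 2:b]
N(rest) = Σ N(rest − s) over sources s of rest; N(one piece) = 1:
  size 1 → [0]=1  [5]=1  [6]=1
  size 2 → [0,5]=2  [0,6]=2  [3,6]=1  [4,5]=1  [5,6]=2
  size 3 → [0,3,6]=3  [0,4,5]=3  [0,5,6]=6  [1,3,6]=1  [2,4,5]=1  [3,5,6]=3  [4,5,6]=3
  size 4 → [0,1,3,6]=4  [0,2,4,5]=4  [0,3,5,6]=12  [0,4,5,6]=12  [1,3,5,6]=4  [2,4,5,6]=4  [3,4,5,6]=6
  size 5 → [0,1,3,5,6]=20  [0,2,4,5,6]=20  [0,3,4,5,6]=30  [1,3,4,5,6]=10  [2,3,4,5,6]=10
  first=0(u) contributes 20
  first=1(c) contributes 60
  first=2(b) contributes 60
|[w]| = 140

140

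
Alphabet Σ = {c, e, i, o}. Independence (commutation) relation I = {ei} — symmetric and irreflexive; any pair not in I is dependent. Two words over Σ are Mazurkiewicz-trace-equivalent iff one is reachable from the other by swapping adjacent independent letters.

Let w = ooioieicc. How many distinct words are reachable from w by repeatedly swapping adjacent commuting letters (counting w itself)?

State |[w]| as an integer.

drop 0:o onto floor
drop 1:o onto {0:o}
drop 2:i onto {1:o}
drop 3:o onto {2:i}
drop 4:i onto {3:o}
drop 5:e onto {3:o}
drop 6:i onto {4:i}
drop 7:c onto {5:e, 6:i}
drop 8:c onto {7:c}
ground layer = {0:o}
drop-orders for the pieces not yet dropped (sum over which currently-grounded one goes next):
  1 to go: {8} 1
  2 to go: {7,8} 1
  3 to go: {5,7,8} 1  {6,7,8} 1
  4 to go: {4,6,7,8} 1  {5,6,7,8} 2
  5 to go: {4,5,6,7,8} 3
  6 to go: {3,4,5,6,7,8} 3
  7 to go: {2,3,4,5,6,7,8} 3
  if 0:o drops first: 3 orders

3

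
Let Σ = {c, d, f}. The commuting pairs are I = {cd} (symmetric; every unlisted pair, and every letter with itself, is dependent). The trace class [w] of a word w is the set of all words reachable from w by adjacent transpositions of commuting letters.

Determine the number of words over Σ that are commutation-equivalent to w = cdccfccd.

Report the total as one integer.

12

#0=c has no predecessor
#1=d has no predecessor
#2=c depends on [0:c]
#3=c depends on [2:c]
#4=f depends on [1:d, 3:c]
#5=c depends on [4:f]
#6=c depends on [5:c]
#7=d depends on [4:f]
sources: [0:c, 1:d]
N(rest) = Σ N(rest − s) over sources s of rest; N(one piece) = 1:
  size 1 → [6]=1  [7]=1
  size 2 → [5,6]=1  [6,7]=2
  size 3 → [5,6,7]=3
  size 4 → [4,5,6,7]=3
  size 5 → [1,4,5,6,7]=3  [3,4,5,6,7]=3
  size 6 → [1,3,4,5,6,7]=6  [2,3,4,5,6,7]=3
  first=0(c) contributes 9
  first=1(d) contributes 3
|[w]| = 12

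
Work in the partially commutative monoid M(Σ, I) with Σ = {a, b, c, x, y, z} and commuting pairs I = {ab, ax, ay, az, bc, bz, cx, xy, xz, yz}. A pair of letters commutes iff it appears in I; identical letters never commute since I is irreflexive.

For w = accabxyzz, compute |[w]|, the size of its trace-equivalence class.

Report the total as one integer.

372

#0=a has no predecessor
#1=c depends on [0:a]
#2=c depends on [1:c]
#3=a depends on [2:c]
#4=b has no predecessor
#5=x depends on [4:b]
#6=y depends on [2:c, 4:b]
#7=z depends on [2:c]
#8=z depends on [7:z]
sources: [0:a, 4:b]
N(rest) = Σ N(rest − s) over sources s of rest; N(one piece) = 1:
  size 1 → [3]=1  [5]=1  [6]=1  [8]=1
  size 2 → [3,5]=2  [3,6]=2  [3,8]=2  [5,6]=2  [5,8]=2  [6,8]=2  [7,8]=1
  size 3 → [3,5,6]=6  [3,5,8]=6  [3,6,8]=6  [3,7,8]=3  [4,5,6]=2  [5,6,8]=6  [5,7,8]=3  [6,7,8]=3
  size 4 → [3,4,5,6]=8  [3,5,6,8]=24  [3,5,7,8]=12  [3,6,7,8]=12  [4,5,6,8]=8  [5,6,7,8]=12
  size 5 → [2,3,6,7,8]=12  [3,4,5,6,8]=40  [3,5,6,7,8]=60  [4,5,6,7,8]=20
  size 6 → [1,2,3,6,7,8]=12  [2,3,5,6,7,8]=72  [3,4,5,6,7,8]=120
  size 7 → [0,1,2,3,6,7,8]=12  [1,2,3,5,6,7,8]=84  [2,3,4,5,6,7,8]=192
  first=0(a) contributes 276
  first=4(b) contributes 96
|[w]| = 372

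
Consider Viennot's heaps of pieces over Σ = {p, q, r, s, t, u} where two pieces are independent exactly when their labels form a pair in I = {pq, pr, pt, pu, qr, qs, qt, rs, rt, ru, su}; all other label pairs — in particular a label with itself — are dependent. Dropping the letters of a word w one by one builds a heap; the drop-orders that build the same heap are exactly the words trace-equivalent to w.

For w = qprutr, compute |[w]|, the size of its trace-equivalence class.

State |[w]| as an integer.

60

piece 0:q — minimal
piece 1:p — minimal
piece 2:r — minimal
piece 3:u rests on {0:q}
piece 4:t rests on {3:u}
piece 5:r rests on {2:r}
minimal pieces: {0:q, 1:p, 2:r}
ways to finish when only these pieces remain (= sum over removing one remaining piece with nothing left below it):
  1 left: {1}→1  {4}→1  {5}→1
  2 left: {1,4}→2  {1,5}→2  {2,5}→1  {3,4}→1  {4,5}→2
  3 left: {0,3,4}→1  {1,2,5}→3  {1,3,4}→3  {1,4,5}→6  {2,4,5}→3  {3,4,5}→3
  4 left: {0,1,3,4}→4  {0,3,4,5}→4  {1,2,4,5}→12  {1,3,4,5}→12  {2,3,4,5}→6
  placing 0:q first → 30 extensions
  placing 1:p first → 10 extensions
  placing 2:r first → 20 extensions
total linear extensions = 60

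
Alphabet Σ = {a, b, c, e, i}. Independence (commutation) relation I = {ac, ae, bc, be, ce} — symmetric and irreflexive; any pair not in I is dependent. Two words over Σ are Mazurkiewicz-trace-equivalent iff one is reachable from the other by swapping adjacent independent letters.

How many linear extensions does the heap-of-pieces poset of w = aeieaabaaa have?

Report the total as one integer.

14

piece 0:a — minimal
piece 1:e — minimal
piece 2:i rests on {0:a, 1:e}
piece 3:e rests on {2:i}
piece 4:a rests on {2:i}
piece 5:a rests on {4:a}
piece 6:b rests on {5:a}
piece 7:a rests on {6:b}
piece 8:a rests on {7:a}
piece 9:a rests on {8:a}
minimal pieces: {0:a, 1:e}
ways to finish when only these pieces remain (= sum over removing one remaining piece with nothing left below it):
  1 left: {3}→1  {9}→1
  2 left: {3,9}→2  {8,9}→1
  3 left: {3,8,9}→3  {7,8,9}→1
  4 left: {3,7,8,9}→4  {6,7,8,9}→1
  5 left: {3,6,7,8,9}→5  {5,6,7,8,9}→1
  6 left: {3,5,6,7,8,9}→6  {4,5,6,7,8,9}→1
  7 left: {3,4,5,6,7,8,9}→7
  8 left: {2,3,4,5,6,7,8,9}→7
  placing 0:a first → 7 extensions
  placing 1:e first → 7 extensions
total linear extensions = 14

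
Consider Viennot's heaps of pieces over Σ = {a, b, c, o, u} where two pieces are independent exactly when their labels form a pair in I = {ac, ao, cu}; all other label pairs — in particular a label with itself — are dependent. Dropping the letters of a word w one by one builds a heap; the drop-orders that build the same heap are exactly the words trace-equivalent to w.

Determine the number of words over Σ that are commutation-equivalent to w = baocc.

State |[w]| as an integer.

piece 0:b — minimal
piece 1:a rests on {0:b}
piece 2:o rests on {0:b}
piece 3:c rests on {2:o}
piece 4:c rests on {3:c}
minimal pieces: {0:b}
ways to finish when only these pieces remain (= sum over removing one remaining piece with nothing left below it):
  1 left: {1}→1  {4}→1
  2 left: {1,4}→2  {3,4}→1
  3 left: {1,3,4}→3  {2,3,4}→1
  placing 0:b first → 4 extensions

4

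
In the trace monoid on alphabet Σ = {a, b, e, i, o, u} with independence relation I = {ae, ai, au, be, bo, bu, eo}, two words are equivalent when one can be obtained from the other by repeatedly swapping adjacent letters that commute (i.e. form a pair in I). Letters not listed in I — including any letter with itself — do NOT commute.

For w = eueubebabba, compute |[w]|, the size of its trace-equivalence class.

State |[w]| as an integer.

#0=e has no predecessor
#1=u depends on [0:e]
#2=e depends on [1:u]
#3=u depends on [2:e]
#4=b has no predecessor
#5=e depends on [3:u]
#6=b depends on [4:b]
#7=a depends on [6:b]
#8=b depends on [7:a]
#9=b depends on [8:b]
#10=a depends on [9:b]
sources: [0:e, 4:b]
N(rest) = Σ N(rest − s) over sources s of rest; N(one piece) = 1:
  size 1 → [5]=1  [10]=1
  size 2 → [3,5]=1  [5,10]=2  [9,10]=1
  size 3 → [2,3,5]=1  [3,5,10]=3  [5,9,10]=3  [8,9,10]=1
  size 4 → [1,2,3,5]=1  [2,3,5,10]=4  [3,5,9,10]=6  [5,8,9,10]=4  [7,8,9,10]=1
  size 5 → [0,1,2,3,5]=1  [1,2,3,5,10]=5  [2,3,5,9,10]=10  [3,5,8,9,10]=10  [5,7,8,9,10]=5  [6,7,8,9,10]=1
  size 6 → [0,1,2,3,5,10]=6  [1,2,3,5,9,10]=15  [2,3,5,8,9,10]=20  [3,5,7,8,9,10]=15  [4,6,7,8,9,10]=1  [5,6,7,8,9,10]=6
  size 7 → [0,1,2,3,5,9,10]=21  [1,2,3,5,8,9,10]=35  [2,3,5,7,8,9,10]=35  [3,5,6,7,8,9,10]=21  [4,5,6,7,8,9,10]=7
  size 8 → [0,1,2,3,5,8,9,10]=56  [1,2,3,5,7,8,9,10]=70  [2,3,5,6,7,8,9,10]=56  [3,4,5,6,7,8,9,10]=28
  size 9 → [0,1,2,3,5,7,8,9,10]=126  [1,2,3,5,6,7,8,9,10]=126  [2,3,4,5,6,7,8,9,10]=84
  first=0(e) contributes 210
  first=4(b) contributes 252
|[w]| = 462

462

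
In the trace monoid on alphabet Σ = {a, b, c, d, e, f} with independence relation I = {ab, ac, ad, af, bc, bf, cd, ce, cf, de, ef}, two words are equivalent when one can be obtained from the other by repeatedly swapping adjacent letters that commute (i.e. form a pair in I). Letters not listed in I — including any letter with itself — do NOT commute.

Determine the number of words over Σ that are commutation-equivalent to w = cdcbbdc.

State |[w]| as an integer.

35

#0=c has no predecessor
#1=d has no predecessor
#2=c depends on [0:c]
#3=b depends on [1:d]
#4=b depends on [3:b]
#5=d depends on [4:b]
#6=c depends on [2:c]
sources: [0:c, 1:d]
N(rest) = Σ N(rest − s) over sources s of rest; N(one piece) = 1:
  size 1 → [5]=1  [6]=1
  size 2 → [2,6]=1  [4,5]=1  [5,6]=2
  size 3 → [0,2,6]=1  [2,5,6]=3  [3,4,5]=1  [4,5,6]=3
  size 4 → [0,2,5,6]=4  [1,3,4,5]=1  [2,4,5,6]=6  [3,4,5,6]=4
  size 5 → [0,2,4,5,6]=10  [1,3,4,5,6]=5  [2,3,4,5,6]=10
  first=0(c) contributes 15
  first=1(d) contributes 20
|[w]| = 35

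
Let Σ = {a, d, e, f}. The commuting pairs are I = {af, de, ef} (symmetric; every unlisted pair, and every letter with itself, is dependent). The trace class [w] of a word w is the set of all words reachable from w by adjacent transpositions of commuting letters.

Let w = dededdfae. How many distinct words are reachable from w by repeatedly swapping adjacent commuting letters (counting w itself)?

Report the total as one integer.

51

piece 0:d — minimal
piece 1:e — minimal
piece 2:d rests on {0:d}
piece 3:e rests on {1:e}
piece 4:d rests on {2:d}
piece 5:d rests on {4:d}
piece 6:f rests on {5:d}
piece 7:a rests on {3:e, 5:d}
piece 8:e rests on {7:a}
minimal pieces: {0:d, 1:e}
ways to finish when only these pieces remain (= sum over removing one remaining piece with nothing left below it):
  1 left: {6}→1  {8}→1
  2 left: {6,8}→2  {7,8}→1
  3 left: {3,7,8}→1  {6,7,8}→3
  4 left: {1,3,7,8}→1  {3,6,7,8}→4  {5,6,7,8}→3
  5 left: {1,3,6,7,8}→5  {3,5,6,7,8}→7  {4,5,6,7,8}→3
  6 left: {1,3,5,6,7,8}→12  {2,4,5,6,7,8}→3  {3,4,5,6,7,8}→10
  7 left: {0,2,4,5,6,7,8}→3  {1,3,4,5,6,7,8}→22  {2,3,4,5,6,7,8}→13
  placing 0:d first → 35 extensions
  placing 1:e first → 16 extensions
total linear extensions = 51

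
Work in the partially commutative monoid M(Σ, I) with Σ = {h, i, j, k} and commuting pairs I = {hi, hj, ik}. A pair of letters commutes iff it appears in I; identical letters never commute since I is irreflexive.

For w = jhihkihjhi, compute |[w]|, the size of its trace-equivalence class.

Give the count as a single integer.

165

piece 0:j — minimal
piece 1:h — minimal
piece 2:i rests on {0:j}
piece 3:h rests on {1:h}
piece 4:k rests on {0:j, 3:h}
piece 5:i rests on {2:i}
piece 6:h rests on {4:k}
piece 7:j rests on {4:k, 5:i}
piece 8:h rests on {6:h}
piece 9:i rests on {7:j}
minimal pieces: {0:j, 1:h}
ways to finish when only these pieces remain (= sum over removing one remaining piece with nothing left below it):
  1 left: {8}→1  {9}→1
  2 left: {6,8}→1  {7,9}→1  {8,9}→2
  3 left: {5,7,9}→1  {6,8,9}→3  {7,8,9}→3
  4 left: {2,5,7,9}→1  {5,7,8,9}→4  {6,7,8,9}→6
  5 left: {2,5,7,8,9}→5  {4,6,7,8,9}→6  {5,6,7,8,9}→10
  6 left: {2,5,6,7,8,9}→15  {3,4,6,7,8,9}→6  {4,5,6,7,8,9}→16
  7 left: {1,3,4,6,7,8,9}→6  {2,4,5,6,7,8,9}→31  {3,4,5,6,7,8,9}→22
  8 left: {0,2,4,5,6,7,8,9}→31  {1,3,4,5,6,7,8,9}→28  {2,3,4,5,6,7,8,9}→53
  placing 0:j first → 81 extensions
  placing 1:h first → 84 extensions
total linear extensions = 165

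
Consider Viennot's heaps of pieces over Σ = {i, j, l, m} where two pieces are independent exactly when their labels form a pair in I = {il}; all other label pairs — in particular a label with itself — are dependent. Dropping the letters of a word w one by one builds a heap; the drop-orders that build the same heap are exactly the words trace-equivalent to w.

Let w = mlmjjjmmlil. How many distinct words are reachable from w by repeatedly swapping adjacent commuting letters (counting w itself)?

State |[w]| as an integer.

3

drop 0:m onto floor
drop 1:l onto {0:m}
drop 2:m onto {1:l}
drop 3:j onto {2:m}
drop 4:j onto {3:j}
drop 5:j onto {4:j}
drop 6:m onto {5:j}
drop 7:m onto {6:m}
drop 8:l onto {7:m}
drop 9:i onto {7:m}
drop 10:l onto {8:l}
ground layer = {0:m}
drop-orders for the pieces not yet dropped (sum over which currently-grounded one goes next):
  1 to go: {9} 1  {10} 1
  2 to go: {8,10} 1  {9,10} 2
  3 to go: {8,9,10} 3
  4 to go: {7,8,9,10} 3
  5 to go: {6,7,8,9,10} 3
  6 to go: {5,6,7,8,9,10} 3
  7 to go: {4,5,6,7,8,9,10} 3
  8 to go: {3,4,5,6,7,8,9,10} 3
  9 to go: {2,3,4,5,6,7,8,9,10} 3
  if 0:m drops first: 3 orders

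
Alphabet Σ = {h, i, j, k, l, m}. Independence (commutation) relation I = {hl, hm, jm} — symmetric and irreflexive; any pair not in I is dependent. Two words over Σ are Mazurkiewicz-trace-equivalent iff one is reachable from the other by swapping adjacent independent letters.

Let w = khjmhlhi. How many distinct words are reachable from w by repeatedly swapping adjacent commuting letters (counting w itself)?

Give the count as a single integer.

drop 0:k onto floor
drop 1:h onto {0:k}
drop 2:j onto {1:h}
drop 3:m onto {0:k}
drop 4:h onto {2:j}
drop 5:l onto {2:j, 3:m}
drop 6:h onto {4:h}
drop 7:i onto {5:l, 6:h}
ground layer = {0:k}
drop-orders for the pieces not yet dropped (sum over which currently-grounded one goes next):
  1 to go: {7} 1
  2 to go: {5,7} 1  {6,7} 1
  3 to go: {3,5,7} 1  {4,6,7} 1  {5,6,7} 2
  4 to go: {3,5,6,7} 3  {4,5,6,7} 3
  5 to go: {2,4,5,6,7} 3  {3,4,5,6,7} 6
  6 to go: {1,2,4,5,6,7} 3  {2,3,4,5,6,7} 9
  if 0:k drops first: 12 orders

12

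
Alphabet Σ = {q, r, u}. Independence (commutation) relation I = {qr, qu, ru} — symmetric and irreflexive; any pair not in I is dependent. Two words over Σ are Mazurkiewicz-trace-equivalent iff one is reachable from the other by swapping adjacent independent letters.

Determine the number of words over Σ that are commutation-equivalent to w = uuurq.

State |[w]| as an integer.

20

#0=u has no predecessor
#1=u depends on [0:u]
#2=u depends on [1:u]
#3=r has no predecessor
#4=q has no predecessor
sources: [0:u, 3:r, 4:q]
N(rest) = Σ N(rest − s) over sources s of rest; N(one piece) = 1:
  size 1 → [2]=1  [3]=1  [4]=1
  size 2 → [1,2]=1  [2,3]=2  [2,4]=2  [3,4]=2
  size 3 → [0,1,2]=1  [1,2,3]=3  [1,2,4]=3  [2,3,4]=6
  first=0(u) contributes 12
  first=3(r) contributes 4
  first=4(q) contributes 4
|[w]| = 20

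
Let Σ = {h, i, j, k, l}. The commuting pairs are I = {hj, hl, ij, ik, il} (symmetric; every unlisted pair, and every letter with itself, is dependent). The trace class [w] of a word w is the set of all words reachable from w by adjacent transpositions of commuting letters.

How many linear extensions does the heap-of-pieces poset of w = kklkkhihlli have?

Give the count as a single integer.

0(k) covers ∅
1(k) covers 0:k
2(l) covers 1:k
3(k) covers 2:l
4(k) covers 3:k
5(h) covers 4:k
6(i) covers 5:h
7(h) covers 6:i
8(l) covers 4:k
9(l) covers 8:l
10(i) covers 7:h
floor of heap: 0:k
completions by unplaced set U, small U first (add the entries for U minus each lowest piece of U):
  |U|=1: {9}:1  {10}:1
  |U|=2: {7,10}:1  {8,9}:1  {9,10}:2
  |U|=3: {6,7,10}:1  {7,9,10}:3  {8,9,10}:3
  |U|=4: {5,6,7,10}:1  {6,7,9,10}:4  {7,8,9,10}:6
  |U|=5: {5,6,7,9,10}:5  {6,7,8,9,10}:10
  |U|=6: {5,6,7,8,9,10}:15
  |U|=7: {4,5,6,7,8,9,10}:15
  |U|=8: {3,4,5,6,7,8,9,10}:15
  |U|=9: {2,3,4,5,6,7,8,9,10}:15
  start at 0(k): 15

15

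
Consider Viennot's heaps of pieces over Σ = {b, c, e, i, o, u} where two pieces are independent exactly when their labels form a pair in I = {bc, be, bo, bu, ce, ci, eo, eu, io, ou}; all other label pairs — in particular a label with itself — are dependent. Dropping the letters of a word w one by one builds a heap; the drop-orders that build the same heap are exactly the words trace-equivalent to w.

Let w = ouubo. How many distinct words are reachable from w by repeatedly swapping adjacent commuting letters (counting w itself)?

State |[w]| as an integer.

30

0(o) covers ∅
1(u) covers ∅
2(u) covers 1:u
3(b) covers ∅
4(o) covers 0:o
floor of heap: 0:o, 1:u, 3:b
completions by unplaced set U, small U first (add the entries for U minus each lowest piece of U):
  |U|=1: {2}:1  {3}:1  {4}:1
  |U|=2: {0,4}:1  {1,2}:1  {2,3}:2  {2,4}:2  {3,4}:2
  |U|=3: {0,2,4}:3  {0,3,4}:3  {1,2,3}:3  {1,2,4}:3  {2,3,4}:6
  start at 0(o): 12
  start at 1(u): 12
  start at 3(b): 6
sum over floor = 30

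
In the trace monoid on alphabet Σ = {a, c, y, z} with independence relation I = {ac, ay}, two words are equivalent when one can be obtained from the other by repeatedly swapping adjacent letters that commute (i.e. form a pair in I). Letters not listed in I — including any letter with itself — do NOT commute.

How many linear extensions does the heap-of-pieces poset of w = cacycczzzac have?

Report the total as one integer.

piece 0:c — minimal
piece 1:a — minimal
piece 2:c rests on {0:c}
piece 3:y rests on {2:c}
piece 4:c rests on {3:y}
piece 5:c rests on {4:c}
piece 6:z rests on {1:a, 5:c}
piece 7:z rests on {6:z}
piece 8:z rests on {7:z}
piece 9:a rests on {8:z}
piece 10:c rests on {8:z}
minimal pieces: {0:c, 1:a}
ways to finish when only these pieces remain (= sum over removing one remaining piece with nothing left below it):
  1 left: {9}→1  {10}→1
  2 left: {9,10}→2
  3 left: {8,9,10}→2
  4 left: {7,8,9,10}→2
  5 left: {6,7,8,9,10}→2
  6 left: {1,6,7,8,9,10}→2  {5,6,7,8,9,10}→2
  7 left: {1,5,6,7,8,9,10}→4  {4,5,6,7,8,9,10}→2
  8 left: {1,4,5,6,7,8,9,10}→6  {3,4,5,6,7,8,9,10}→2
  9 left: {1,3,4,5,6,7,8,9,10}→8  {2,3,4,5,6,7,8,9,10}→2
  placing 0:c first → 10 extensions
  placing 1:a first → 2 extensions
total linear extensions = 12

12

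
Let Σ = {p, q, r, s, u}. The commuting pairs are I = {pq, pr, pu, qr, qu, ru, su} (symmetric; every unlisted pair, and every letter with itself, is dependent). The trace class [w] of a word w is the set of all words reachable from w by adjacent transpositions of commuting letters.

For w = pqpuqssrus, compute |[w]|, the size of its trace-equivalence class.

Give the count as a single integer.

drop 0:p onto floor
drop 1:q onto floor
drop 2:p onto {0:p}
drop 3:u onto floor
drop 4:q onto {1:q}
drop 5:s onto {2:p, 4:q}
drop 6:s onto {5:s}
drop 7:r onto {6:s}
drop 8:u onto {3:u}
drop 9:s onto {7:r}
ground layer = {0:p, 1:q, 3:u}
drop-orders for the pieces not yet dropped (sum over which currently-grounded one goes next):
  1 to go: {8} 1  {9} 1
  2 to go: {3,8} 1  {7,9} 1  {8,9} 2
  3 to go: {3,8,9} 3  {6,7,9} 1  {7,8,9} 3
  4 to go: {3,7,8,9} 6  {5,6,7,9} 1  {6,7,8,9} 4
  5 to go: {2,5,6,7,9} 1  {3,6,7,8,9} 10  {4,5,6,7,9} 1  {5,6,7,8,9} 5
  6 to go: {0,2,5,6,7,9} 1  {1,4,5,6,7,9} 1  {2,4,5,6,7,9} 2  {2,5,6,7,8,9} 6  {3,5,6,7,8,9} 15  {4,5,6,7,8,9} 6
  7 to go: {0,2,4,5,6,7,9} 3  {0,2,5,6,7,8,9} 7  {1,2,4,5,6,7,9} 3  {1,4,5,6,7,8,9} 7  {2,3,5,6,7,8,9} 21  {2,4,5,6,7,8,9} 14  {3,4,5,6,7,8,9} 21
  8 to go: {0,1,2,4,5,6,7,9} 6  {0,2,3,5,6,7,8,9} 28  {0,2,4,5,6,7,8,9} 24  {1,2,4,5,6,7,8,9} 24  {1,3,4,5,6,7,8,9} 28  {2,3,4,5,6,7,8,9} 56
  if 0:p drops first: 108 orders
  if 1:q drops first: 108 orders
  if 3:u drops first: 54 orders
heap linearizations: 270

270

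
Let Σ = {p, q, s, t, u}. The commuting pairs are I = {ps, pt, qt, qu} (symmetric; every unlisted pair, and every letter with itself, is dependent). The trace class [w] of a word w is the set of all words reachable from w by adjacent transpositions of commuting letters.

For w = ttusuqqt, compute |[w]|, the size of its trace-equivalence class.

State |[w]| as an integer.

piece 0:t — minimal
piece 1:t rests on {0:t}
piece 2:u rests on {1:t}
piece 3:s rests on {2:u}
piece 4:u rests on {3:s}
piece 5:q rests on {3:s}
piece 6:q rests on {5:q}
piece 7:t rests on {4:u}
minimal pieces: {0:t}
ways to finish when only these pieces remain (= sum over removing one remaining piece with nothing left below it):
  1 left: {6}→1  {7}→1
  2 left: {4,7}→1  {5,6}→1  {6,7}→2
  3 left: {4,6,7}→3  {5,6,7}→3
  4 left: {4,5,6,7}→6
  5 left: {3,4,5,6,7}→6
  6 left: {2,3,4,5,6,7}→6
  placing 0:t first → 6 extensions

6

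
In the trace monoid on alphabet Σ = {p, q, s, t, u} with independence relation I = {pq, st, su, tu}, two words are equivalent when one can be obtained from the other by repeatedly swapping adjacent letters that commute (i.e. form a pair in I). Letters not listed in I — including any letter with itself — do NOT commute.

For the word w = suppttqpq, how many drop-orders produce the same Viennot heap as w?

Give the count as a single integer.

6

drop 0:s onto floor
drop 1:u onto floor
drop 2:p onto {0:s, 1:u}
drop 3:p onto {2:p}
drop 4:t onto {3:p}
drop 5:t onto {4:t}
drop 6:q onto {5:t}
drop 7:p onto {5:t}
drop 8:q onto {6:q}
ground layer = {0:s, 1:u}
drop-orders for the pieces not yet dropped (sum over which currently-grounded one goes next):
  1 to go: {7} 1  {8} 1
  2 to go: {6,8} 1  {7,8} 2
  3 to go: {6,7,8} 3
  4 to go: {5,6,7,8} 3
  5 to go: {4,5,6,7,8} 3
  6 to go: {3,4,5,6,7,8} 3
  7 to go: {2,3,4,5,6,7,8} 3
  if 0:s drops first: 3 orders
  if 1:u drops first: 3 orders
heap linearizations: 6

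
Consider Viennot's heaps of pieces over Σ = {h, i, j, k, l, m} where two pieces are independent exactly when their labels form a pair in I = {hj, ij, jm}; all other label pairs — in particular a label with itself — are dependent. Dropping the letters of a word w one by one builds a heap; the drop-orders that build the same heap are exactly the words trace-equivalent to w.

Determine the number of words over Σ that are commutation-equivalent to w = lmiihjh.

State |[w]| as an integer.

6

piece 0:l — minimal
piece 1:m rests on {0:l}
piece 2:i rests on {1:m}
piece 3:i rests on {2:i}
piece 4:h rests on {3:i}
piece 5:j rests on {0:l}
piece 6:h rests on {4:h}
minimal pieces: {0:l}
ways to finish when only these pieces remain (= sum over removing one remaining piece with nothing left below it):
  1 left: {5}→1  {6}→1
  2 left: {4,6}→1  {5,6}→2
  3 left: {3,4,6}→1  {4,5,6}→3
  4 left: {2,3,4,6}→1  {3,4,5,6}→4
  5 left: {1,2,3,4,6}→1  {2,3,4,5,6}→5
  placing 0:l first → 6 extensions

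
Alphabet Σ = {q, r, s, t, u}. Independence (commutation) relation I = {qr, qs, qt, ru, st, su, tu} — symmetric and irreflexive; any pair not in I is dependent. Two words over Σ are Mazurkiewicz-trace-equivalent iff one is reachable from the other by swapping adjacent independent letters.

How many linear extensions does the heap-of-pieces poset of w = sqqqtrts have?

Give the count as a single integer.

224

#0=s has no predecessor
#1=q has no predecessor
#2=q depends on [1:q]
#3=q depends on [2:q]
#4=t has no predecessor
#5=r depends on [0:s, 4:t]
#6=t depends on [5:r]
#7=s depends on [5:r]
sources: [0:s, 1:q, 4:t]
N(rest) = Σ N(rest − s) over sources s of rest; N(one piece) = 1:
  size 1 → [3]=1  [6]=1  [7]=1
  size 2 → [2,3]=1  [3,6]=2  [3,7]=2  [6,7]=2
  size 3 → [1,2,3]=1  [2,3,6]=3  [2,3,7]=3  [3,6,7]=6  [5,6,7]=2
  size 4 → [0,5,6,7]=2  [1,2,3,6]=4  [1,2,3,7]=4  [2,3,6,7]=12  [3,5,6,7]=8  [4,5,6,7]=2
  size 5 → [0,3,5,6,7]=10  [0,4,5,6,7]=4  [1,2,3,6,7]=20  [2,3,5,6,7]=20  [3,4,5,6,7]=10
  size 6 → [0,2,3,5,6,7]=30  [0,3,4,5,6,7]=24  [1,2,3,5,6,7]=40  [2,3,4,5,6,7]=30
  first=0(s) contributes 70
  first=1(q) contributes 84
  first=4(t) contributes 70
|[w]| = 224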